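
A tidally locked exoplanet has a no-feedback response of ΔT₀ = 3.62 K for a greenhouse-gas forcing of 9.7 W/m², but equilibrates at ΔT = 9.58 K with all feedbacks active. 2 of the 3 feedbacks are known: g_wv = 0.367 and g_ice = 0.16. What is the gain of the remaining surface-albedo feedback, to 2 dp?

Amplification A = ΔT/ΔT₀ = 9.58/3.62 = 2.646.
Total gain g = 1 − 1/A = 1 − 1/2.646 = 0.6221.
Known gains sum to 0.367 + 0.16 = 0.527.
g_alb = 0.6221 − 0.527 = 0.10.

0.10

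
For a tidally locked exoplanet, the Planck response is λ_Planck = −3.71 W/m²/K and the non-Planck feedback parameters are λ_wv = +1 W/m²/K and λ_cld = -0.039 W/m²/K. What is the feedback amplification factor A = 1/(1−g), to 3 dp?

1.350

Convert to gains: g_wv = 1/3.71 = 0.2695; g_cld = -0.039/3.71 = -0.01051.
Total gain g = 0.25899.
A = 1/(1 − 0.25899) = 1.350.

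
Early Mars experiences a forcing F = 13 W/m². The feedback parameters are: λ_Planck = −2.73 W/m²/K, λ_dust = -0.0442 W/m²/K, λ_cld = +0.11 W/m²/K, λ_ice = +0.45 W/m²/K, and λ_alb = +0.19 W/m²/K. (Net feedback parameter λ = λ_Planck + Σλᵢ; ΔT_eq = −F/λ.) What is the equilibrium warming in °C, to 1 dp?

6.4 °C

Net feedback parameter λ = (−2.73) + (-0.0442) + (+0.11) + (+0.45) + (+0.19) = -2.0242 W/m²/K.
ΔT = −F/λ = −13/(-2.0242) = 6.4 °C.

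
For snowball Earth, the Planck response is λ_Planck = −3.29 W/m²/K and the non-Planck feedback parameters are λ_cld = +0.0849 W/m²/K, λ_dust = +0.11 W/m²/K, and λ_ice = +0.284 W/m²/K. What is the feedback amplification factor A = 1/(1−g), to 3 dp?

Convert to gains: g_cld = 0.0849/3.29 = 0.02581; g_dust = 0.11/3.29 = 0.03343; g_ice = 0.284/3.29 = 0.08632.
Total gain g = 0.14556.
A = 1/(1 − 0.14556) = 1.170.

1.170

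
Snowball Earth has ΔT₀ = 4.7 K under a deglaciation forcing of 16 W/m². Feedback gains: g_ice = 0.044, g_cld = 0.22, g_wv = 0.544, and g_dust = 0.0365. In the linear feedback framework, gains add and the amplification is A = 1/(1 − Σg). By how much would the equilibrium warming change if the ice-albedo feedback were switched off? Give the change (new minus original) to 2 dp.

-6.67 K

Original: g = 0.8445, ΔT = 4.7/(1−0.8445) = 30.2251 K.
Without ice-albedo: g' = 0.8005, ΔT' = 4.7/(1−0.8005) = 23.5589 K.
Change = 23.5589 − 30.2251 = -6.67 K.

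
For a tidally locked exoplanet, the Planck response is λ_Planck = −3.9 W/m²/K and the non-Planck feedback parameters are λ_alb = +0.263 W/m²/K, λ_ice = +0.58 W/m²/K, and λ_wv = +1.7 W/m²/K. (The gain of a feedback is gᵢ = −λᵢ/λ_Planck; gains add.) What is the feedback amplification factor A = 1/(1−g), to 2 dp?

Convert to gains: g_alb = 0.263/3.9 = 0.06744; g_ice = 0.58/3.9 = 0.1487; g_wv = 1.7/3.9 = 0.4359.
Total gain g = 0.65204.
A = 1/(1 − 0.65204) = 2.87.

2.87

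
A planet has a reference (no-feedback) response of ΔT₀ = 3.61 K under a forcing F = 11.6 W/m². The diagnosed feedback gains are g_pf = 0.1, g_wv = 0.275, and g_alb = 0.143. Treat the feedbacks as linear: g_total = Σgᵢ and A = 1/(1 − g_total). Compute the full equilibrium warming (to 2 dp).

7.49 K

Total gain g = 0.1 + 0.275 + 0.143 = 0.518.
Amplification A = 1/(1 − 0.518) = 2.075.
ΔT = 3.61 × 2.075 = 7.49 K.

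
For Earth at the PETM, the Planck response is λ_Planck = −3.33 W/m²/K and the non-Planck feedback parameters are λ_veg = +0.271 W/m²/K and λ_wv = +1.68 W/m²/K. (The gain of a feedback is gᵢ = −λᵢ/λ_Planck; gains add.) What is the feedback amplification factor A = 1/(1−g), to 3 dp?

Convert to gains: g_veg = 0.271/3.33 = 0.08138; g_wv = 1.68/3.33 = 0.5045.
Total gain g = 0.58588.
A = 1/(1 − 0.58588) = 2.415.

2.415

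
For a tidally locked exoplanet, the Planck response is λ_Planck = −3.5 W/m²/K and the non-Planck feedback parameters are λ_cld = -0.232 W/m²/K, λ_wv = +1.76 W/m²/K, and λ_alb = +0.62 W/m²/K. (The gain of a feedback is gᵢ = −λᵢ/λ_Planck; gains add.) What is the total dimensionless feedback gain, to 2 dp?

0.61

Convert to gains: g_cld = -0.232/3.5 = -0.06629; g_wv = 1.76/3.5 = 0.5029; g_alb = 0.62/3.5 = 0.1771.
Total gain g = 0.61371.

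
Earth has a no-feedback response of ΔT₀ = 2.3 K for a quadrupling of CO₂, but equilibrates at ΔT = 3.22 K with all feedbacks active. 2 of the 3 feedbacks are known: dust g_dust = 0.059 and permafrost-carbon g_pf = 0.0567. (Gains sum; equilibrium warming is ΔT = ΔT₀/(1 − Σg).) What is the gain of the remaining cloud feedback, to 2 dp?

0.17

Amplification A = ΔT/ΔT₀ = 3.22/2.3 = 1.4.
Total gain g = 1 − 1/A = 1 − 1/1.4 = 0.2857.
Known gains sum to 0.059 + 0.0567 = 0.1157.
g_cld = 0.2857 − 0.1157 = 0.17.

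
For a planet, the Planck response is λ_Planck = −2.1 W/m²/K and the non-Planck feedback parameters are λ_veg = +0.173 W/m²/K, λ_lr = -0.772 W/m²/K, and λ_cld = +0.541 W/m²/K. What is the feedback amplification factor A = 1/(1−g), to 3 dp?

Convert to gains: g_veg = 0.173/2.1 = 0.08238; g_lr = -0.772/2.1 = -0.3676; g_cld = 0.541/2.1 = 0.2576.
Total gain g = -0.02762.
A = 1/(1 + 0.02762) = 0.973.

0.973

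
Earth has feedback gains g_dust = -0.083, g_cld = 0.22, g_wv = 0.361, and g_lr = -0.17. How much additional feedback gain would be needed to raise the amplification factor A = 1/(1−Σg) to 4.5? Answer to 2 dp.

0.45

Current total gain = 0.328.
Target gain for A = 4.5: g* = 1 − 1/4.5 = 0.7778.
Additional gain needed = 0.7778 − 0.328 = 0.45.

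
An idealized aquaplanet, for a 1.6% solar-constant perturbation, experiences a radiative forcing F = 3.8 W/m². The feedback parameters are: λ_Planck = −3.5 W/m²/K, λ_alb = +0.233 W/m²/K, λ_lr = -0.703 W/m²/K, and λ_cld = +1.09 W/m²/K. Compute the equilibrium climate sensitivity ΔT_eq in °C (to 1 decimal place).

Net feedback parameter λ = (−3.5) + (+0.233) + (-0.703) + (+1.09) = -2.88 W/m²/K.
ΔT = −F/λ = −3.8/(-2.88) = 1.3 °C.

1.3 °C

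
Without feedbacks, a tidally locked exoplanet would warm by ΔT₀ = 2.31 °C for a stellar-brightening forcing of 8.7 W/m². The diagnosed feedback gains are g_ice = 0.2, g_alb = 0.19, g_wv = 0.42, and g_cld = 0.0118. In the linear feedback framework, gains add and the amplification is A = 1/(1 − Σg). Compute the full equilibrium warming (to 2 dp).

Total gain g = 0.2 + 0.19 + 0.42 + 0.0118 = 0.8218.
Amplification A = 1/(1 − 0.8218) = 5.612.
ΔT = 2.31 × 5.612 = 12.96 °C.

12.96 °C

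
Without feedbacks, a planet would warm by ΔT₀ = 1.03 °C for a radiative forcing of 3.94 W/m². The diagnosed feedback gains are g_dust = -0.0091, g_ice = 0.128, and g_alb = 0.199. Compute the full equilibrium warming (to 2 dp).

Total gain g = -0.0091 + 0.128 + 0.199 = 0.3179.
Amplification A = 1/(1 − 0.3179) = 1.466.
ΔT = 1.03 × 1.466 = 1.51 °C.

1.51 °C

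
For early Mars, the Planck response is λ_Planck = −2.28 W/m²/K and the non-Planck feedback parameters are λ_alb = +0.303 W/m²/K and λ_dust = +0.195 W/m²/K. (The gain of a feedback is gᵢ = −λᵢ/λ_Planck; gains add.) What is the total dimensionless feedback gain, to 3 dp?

Convert to gains: g_alb = 0.303/2.28 = 0.1329; g_dust = 0.195/2.28 = 0.08553.
Total gain g = 0.21843.

0.218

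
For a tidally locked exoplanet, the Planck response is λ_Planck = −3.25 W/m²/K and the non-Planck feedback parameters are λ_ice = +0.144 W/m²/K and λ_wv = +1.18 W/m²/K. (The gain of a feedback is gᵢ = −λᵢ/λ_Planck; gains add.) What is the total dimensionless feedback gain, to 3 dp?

0.407

Convert to gains: g_ice = 0.144/3.25 = 0.04431; g_wv = 1.18/3.25 = 0.3631.
Total gain g = 0.40741.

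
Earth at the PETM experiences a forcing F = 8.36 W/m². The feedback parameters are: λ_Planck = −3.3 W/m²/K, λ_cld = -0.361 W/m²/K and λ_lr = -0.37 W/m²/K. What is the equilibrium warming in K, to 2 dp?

2.07 K

Net feedback parameter λ = (−3.3) + (-0.361) + (-0.37) = -4.031 W/m²/K.
ΔT = −F/λ = −8.36/(-4.031) = 2.07 K.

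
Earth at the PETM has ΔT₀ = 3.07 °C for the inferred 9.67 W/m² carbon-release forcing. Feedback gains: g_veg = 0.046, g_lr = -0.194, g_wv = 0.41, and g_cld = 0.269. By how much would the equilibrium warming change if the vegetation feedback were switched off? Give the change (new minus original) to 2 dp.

-0.58 °C

Original: g = 0.531, ΔT = 3.07/(1−0.531) = 6.5458 °C.
Without vegetation: g' = 0.485, ΔT' = 3.07/(1−0.485) = 5.9612 °C.
Change = 5.9612 − 6.5458 = -0.58 °C.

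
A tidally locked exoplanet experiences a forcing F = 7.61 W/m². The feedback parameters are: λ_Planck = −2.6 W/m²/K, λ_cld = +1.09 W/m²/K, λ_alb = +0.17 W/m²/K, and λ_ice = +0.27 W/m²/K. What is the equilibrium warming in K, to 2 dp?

7.11 K

Net feedback parameter λ = (−2.6) + (+1.09) + (+0.17) + (+0.27) = -1.07 W/m²/K.
ΔT = −F/λ = −7.61/(-1.07) = 7.11 K.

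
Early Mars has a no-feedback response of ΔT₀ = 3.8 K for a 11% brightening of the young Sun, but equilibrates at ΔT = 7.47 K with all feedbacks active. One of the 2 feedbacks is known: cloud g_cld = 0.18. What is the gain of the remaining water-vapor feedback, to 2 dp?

Amplification A = ΔT/ΔT₀ = 7.47/3.8 = 1.966.
Total gain g = 1 − 1/A = 1 − 1/1.966 = 0.4914.
The known gain is 0.18.
g_wv = 0.4914 − 0.18 = 0.31.

0.31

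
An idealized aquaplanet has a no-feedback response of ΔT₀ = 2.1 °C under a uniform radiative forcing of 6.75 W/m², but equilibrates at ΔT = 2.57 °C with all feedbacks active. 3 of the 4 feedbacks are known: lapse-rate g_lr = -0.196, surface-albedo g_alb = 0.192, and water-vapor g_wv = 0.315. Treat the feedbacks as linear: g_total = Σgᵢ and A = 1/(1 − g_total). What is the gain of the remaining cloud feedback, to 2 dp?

Amplification A = ΔT/ΔT₀ = 2.57/2.1 = 1.224.
Total gain g = 1 − 1/A = 1 − 1/1.224 = 0.183.
Known gains sum to -0.196 + 0.192 + 0.315 = 0.311.
g_cld = 0.183 − 0.311 = -0.13.

-0.13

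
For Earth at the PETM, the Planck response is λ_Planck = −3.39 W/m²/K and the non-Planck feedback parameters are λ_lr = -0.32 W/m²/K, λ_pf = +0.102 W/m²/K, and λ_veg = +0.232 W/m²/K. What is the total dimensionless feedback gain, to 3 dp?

0.004

Convert to gains: g_lr = -0.32/3.39 = -0.0944; g_pf = 0.102/3.39 = 0.03009; g_veg = 0.232/3.39 = 0.06844.
Total gain g = 0.00413.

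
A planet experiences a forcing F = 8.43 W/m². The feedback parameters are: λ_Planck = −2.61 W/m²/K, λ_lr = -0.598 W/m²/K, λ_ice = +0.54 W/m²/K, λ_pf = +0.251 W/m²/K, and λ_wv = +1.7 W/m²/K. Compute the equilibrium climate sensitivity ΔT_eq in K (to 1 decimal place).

11.8 K

Net feedback parameter λ = (−2.61) + (-0.598) + (+0.54) + (+0.251) + (+1.7) = -0.717 W/m²/K.
ΔT = −F/λ = −8.43/(-0.717) = 11.8 K.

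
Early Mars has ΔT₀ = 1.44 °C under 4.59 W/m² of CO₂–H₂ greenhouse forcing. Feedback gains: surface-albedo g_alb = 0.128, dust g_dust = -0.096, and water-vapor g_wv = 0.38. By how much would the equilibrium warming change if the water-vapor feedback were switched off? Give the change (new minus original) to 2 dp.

-0.96 °C

Original: g = 0.412, ΔT = 1.44/(1−0.412) = 2.4490 °C.
Without water-vapor: g' = 0.032, ΔT' = 1.44/(1−0.032) = 1.4876 °C.
Change = 1.4876 − 2.4490 = -0.96 °C.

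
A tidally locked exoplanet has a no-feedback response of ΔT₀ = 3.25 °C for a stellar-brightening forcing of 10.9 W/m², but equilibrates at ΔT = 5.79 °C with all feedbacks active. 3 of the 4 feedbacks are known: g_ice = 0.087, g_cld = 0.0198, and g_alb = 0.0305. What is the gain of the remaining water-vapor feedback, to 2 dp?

Amplification A = ΔT/ΔT₀ = 5.79/3.25 = 1.782.
Total gain g = 1 − 1/A = 1 − 1/1.782 = 0.4388.
Known gains sum to 0.087 + 0.0198 + 0.0305 = 0.1373.
g_wv = 0.4388 − 0.1373 = 0.30.

0.30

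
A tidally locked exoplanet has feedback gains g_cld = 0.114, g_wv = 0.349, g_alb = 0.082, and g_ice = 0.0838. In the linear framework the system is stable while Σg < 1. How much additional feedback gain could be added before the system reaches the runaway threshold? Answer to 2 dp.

Current total gain = 0.114 + 0.349 + 0.082 + 0.0838 = 0.6288.
Margin to runaway = 1 − 0.6288 = 0.37.

0.37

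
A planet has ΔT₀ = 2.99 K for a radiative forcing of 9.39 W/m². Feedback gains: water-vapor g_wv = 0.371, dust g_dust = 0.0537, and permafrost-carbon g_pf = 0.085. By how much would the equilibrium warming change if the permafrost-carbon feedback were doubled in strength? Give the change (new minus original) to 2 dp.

Original: g = 0.5097, ΔT = 2.99/(1−0.5097) = 6.0983 K.
With doubled permafrost-carbon: g' = 0.5947, ΔT' = 2.99/(1−0.5947) = 7.3773 K.
Change = 7.3773 − 6.0983 = 1.28 K.

1.28 K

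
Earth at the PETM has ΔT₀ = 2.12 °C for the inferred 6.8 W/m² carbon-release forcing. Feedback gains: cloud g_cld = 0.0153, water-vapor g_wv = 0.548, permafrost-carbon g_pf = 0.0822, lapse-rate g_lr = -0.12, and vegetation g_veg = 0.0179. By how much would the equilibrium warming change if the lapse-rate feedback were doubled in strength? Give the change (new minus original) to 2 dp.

-0.97 °C

Original: g = 0.5434, ΔT = 2.12/(1−0.5434) = 4.6430 °C.
With doubled lapse-rate: g' = 0.4234, ΔT' = 2.12/(1−0.4234) = 3.6767 °C.
Change = 3.6767 − 4.6430 = -0.97 °C.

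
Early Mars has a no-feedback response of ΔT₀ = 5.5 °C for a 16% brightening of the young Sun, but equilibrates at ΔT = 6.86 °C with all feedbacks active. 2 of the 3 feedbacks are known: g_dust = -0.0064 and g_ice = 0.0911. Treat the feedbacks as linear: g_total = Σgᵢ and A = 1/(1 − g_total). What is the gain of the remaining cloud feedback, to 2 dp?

0.11

Amplification A = ΔT/ΔT₀ = 6.86/5.5 = 1.247.
Total gain g = 1 − 1/A = 1 − 1/1.247 = 0.1981.
Known gains sum to -0.0064 + 0.0911 = 0.0847.
g_cld = 0.1981 − 0.0847 = 0.11.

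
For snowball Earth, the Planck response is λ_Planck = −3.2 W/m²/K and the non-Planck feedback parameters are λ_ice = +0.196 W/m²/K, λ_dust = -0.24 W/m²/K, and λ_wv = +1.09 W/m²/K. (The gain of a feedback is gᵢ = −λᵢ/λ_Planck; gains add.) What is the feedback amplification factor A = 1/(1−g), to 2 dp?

1.49

Convert to gains: g_ice = 0.196/3.2 = 0.06125; g_dust = -0.24/3.2 = -0.075; g_wv = 1.09/3.2 = 0.3406.
Total gain g = 0.32685.
A = 1/(1 − 0.32685) = 1.49.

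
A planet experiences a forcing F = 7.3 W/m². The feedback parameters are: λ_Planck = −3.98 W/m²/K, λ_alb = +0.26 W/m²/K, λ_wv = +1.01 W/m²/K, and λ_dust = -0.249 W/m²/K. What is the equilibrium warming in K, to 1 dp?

Net feedback parameter λ = (−3.98) + (+0.26) + (+1.01) + (-0.249) = -2.959 W/m²/K.
ΔT = −F/λ = −7.3/(-2.959) = 2.5 K.

2.5 K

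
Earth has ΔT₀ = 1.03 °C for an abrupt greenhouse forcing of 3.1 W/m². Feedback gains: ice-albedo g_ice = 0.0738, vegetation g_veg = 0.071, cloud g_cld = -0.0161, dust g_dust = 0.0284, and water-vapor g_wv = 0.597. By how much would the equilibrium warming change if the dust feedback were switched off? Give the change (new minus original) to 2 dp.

-0.43 °C

Original: g = 0.7541, ΔT = 1.03/(1−0.7541) = 4.1887 °C.
Without dust: g' = 0.7257, ΔT' = 1.03/(1−0.7257) = 3.7550 °C.
Change = 3.7550 − 4.1887 = -0.43 °C.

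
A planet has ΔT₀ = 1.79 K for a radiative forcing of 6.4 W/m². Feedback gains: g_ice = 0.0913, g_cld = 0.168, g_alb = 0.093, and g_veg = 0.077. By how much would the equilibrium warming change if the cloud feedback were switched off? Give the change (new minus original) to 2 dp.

-0.71 K

Original: g = 0.4293, ΔT = 1.79/(1−0.4293) = 3.1365 K.
Without cloud: g' = 0.2613, ΔT' = 1.79/(1−0.2613) = 2.4232 K.
Change = 2.4232 − 3.1365 = -0.71 K.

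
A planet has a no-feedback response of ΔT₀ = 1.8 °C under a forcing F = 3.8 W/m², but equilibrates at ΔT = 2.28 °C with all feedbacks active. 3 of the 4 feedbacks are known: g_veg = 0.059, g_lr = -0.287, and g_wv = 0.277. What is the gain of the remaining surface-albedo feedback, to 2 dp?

0.16

Amplification A = ΔT/ΔT₀ = 2.28/1.8 = 1.267.
Total gain g = 1 − 1/A = 1 − 1/1.267 = 0.2107.
Known gains sum to 0.059 − 0.287 + 0.277 = 0.049.
g_alb = 0.2107 − 0.049 = 0.16.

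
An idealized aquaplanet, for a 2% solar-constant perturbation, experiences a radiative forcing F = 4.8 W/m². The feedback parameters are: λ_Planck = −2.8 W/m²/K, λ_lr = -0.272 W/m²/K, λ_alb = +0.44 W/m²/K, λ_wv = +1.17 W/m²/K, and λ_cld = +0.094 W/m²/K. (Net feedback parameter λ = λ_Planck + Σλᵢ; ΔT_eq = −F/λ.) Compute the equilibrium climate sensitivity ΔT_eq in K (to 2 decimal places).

Net feedback parameter λ = (−2.8) + (-0.272) + (+0.44) + (+1.17) + (+0.094) = -1.368 W/m²/K.
ΔT = −F/λ = −4.8/(-1.368) = 3.51 K.

3.51 K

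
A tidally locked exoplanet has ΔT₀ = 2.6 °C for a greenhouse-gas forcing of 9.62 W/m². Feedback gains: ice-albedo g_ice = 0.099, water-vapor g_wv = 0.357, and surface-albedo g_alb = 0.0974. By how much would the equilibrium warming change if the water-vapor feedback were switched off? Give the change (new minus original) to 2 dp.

-2.59 °C

Original: g = 0.5534, ΔT = 2.6/(1−0.5534) = 5.8218 °C.
Without water-vapor: g' = 0.1964, ΔT' = 2.6/(1−0.1964) = 3.2354 °C.
Change = 3.2354 − 5.8218 = -2.59 °C.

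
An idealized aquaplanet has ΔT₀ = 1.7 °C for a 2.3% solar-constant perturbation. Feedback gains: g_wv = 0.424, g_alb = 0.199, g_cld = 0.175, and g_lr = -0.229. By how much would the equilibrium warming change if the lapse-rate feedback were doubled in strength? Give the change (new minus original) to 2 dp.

-1.37 °C

Original: g = 0.569, ΔT = 1.7/(1−0.569) = 3.9443 °C.
With doubled lapse-rate: g' = 0.34, ΔT' = 1.7/(1−0.34) = 2.5758 °C.
Change = 2.5758 − 3.9443 = -1.37 °C.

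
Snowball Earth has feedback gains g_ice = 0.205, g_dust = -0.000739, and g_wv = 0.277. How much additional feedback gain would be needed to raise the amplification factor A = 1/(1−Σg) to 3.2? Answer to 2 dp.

0.21

Current total gain = 0.481261.
Target gain for A = 3.2: g* = 1 − 1/3.2 = 0.6875.
Additional gain needed = 0.6875 − 0.481261 = 0.21.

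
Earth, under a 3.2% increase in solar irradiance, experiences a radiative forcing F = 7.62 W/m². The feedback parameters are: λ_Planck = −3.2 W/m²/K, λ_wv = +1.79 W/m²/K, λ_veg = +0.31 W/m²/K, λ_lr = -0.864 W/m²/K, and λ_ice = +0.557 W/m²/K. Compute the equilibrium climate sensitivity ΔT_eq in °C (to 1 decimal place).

5.4 °C

Net feedback parameter λ = (−3.2) + (+1.79) + (+0.31) + (-0.864) + (+0.557) = -1.407 W/m²/K.
ΔT = −F/λ = −7.62/(-1.407) = 5.4 °C.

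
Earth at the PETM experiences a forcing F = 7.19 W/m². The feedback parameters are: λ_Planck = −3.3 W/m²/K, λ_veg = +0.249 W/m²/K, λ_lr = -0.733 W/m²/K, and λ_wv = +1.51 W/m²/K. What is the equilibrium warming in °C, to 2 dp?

3.16 °C

Net feedback parameter λ = (−3.3) + (+0.249) + (-0.733) + (+1.51) = -2.274 W/m²/K.
ΔT = −F/λ = −7.19/(-2.274) = 3.16 °C.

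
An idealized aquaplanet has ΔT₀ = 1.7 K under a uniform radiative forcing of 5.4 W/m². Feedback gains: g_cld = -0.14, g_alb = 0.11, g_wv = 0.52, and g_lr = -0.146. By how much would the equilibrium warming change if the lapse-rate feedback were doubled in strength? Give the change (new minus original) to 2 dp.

-0.47 K

Original: g = 0.344, ΔT = 1.7/(1−0.344) = 2.5915 K.
With doubled lapse-rate: g' = 0.198, ΔT' = 1.7/(1−0.198) = 2.1197 K.
Change = 2.1197 − 2.5915 = -0.47 K.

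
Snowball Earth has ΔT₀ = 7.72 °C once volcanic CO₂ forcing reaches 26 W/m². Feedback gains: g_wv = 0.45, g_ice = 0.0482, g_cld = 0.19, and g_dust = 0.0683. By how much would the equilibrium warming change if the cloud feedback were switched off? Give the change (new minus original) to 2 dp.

Original: g = 0.7565, ΔT = 7.72/(1−0.7565) = 31.7043 °C.
Without cloud: g' = 0.5665, ΔT' = 7.72/(1−0.5665) = 17.8085 °C.
Change = 17.8085 − 31.7043 = -13.90 °C.

-13.90 °C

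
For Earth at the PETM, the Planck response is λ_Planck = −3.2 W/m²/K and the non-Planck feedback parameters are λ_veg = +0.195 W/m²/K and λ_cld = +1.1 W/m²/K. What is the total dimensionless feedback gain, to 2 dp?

Convert to gains: g_veg = 0.195/3.2 = 0.06094; g_cld = 1.1/3.2 = 0.3438.
Total gain g = 0.40474.

0.40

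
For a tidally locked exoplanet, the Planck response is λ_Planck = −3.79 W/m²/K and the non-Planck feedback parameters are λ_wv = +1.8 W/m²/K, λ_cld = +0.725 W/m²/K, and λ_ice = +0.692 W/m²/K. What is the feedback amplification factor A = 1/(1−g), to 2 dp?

Convert to gains: g_wv = 1.8/3.79 = 0.4749; g_cld = 0.725/3.79 = 0.1913; g_ice = 0.692/3.79 = 0.1826.
Total gain g = 0.8488.
A = 1/(1 − 0.8488) = 6.61.

6.61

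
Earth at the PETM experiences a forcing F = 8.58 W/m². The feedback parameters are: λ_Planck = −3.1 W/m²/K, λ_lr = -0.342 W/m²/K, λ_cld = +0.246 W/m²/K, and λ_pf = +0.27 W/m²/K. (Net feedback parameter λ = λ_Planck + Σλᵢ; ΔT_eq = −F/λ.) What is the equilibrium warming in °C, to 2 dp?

Net feedback parameter λ = (−3.1) + (-0.342) + (+0.246) + (+0.27) = -2.926 W/m²/K.
ΔT = −F/λ = −8.58/(-2.926) = 2.93 °C.

2.93 °C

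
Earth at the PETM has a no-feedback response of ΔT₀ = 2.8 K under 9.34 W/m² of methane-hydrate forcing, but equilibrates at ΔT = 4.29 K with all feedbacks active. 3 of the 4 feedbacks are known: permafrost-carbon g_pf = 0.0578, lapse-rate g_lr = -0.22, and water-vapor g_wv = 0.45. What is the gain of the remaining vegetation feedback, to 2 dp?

Amplification A = ΔT/ΔT₀ = 4.29/2.8 = 1.532.
Total gain g = 1 − 1/A = 1 − 1/1.532 = 0.3473.
Known gains sum to 0.0578 − 0.22 + 0.45 = 0.2878.
g_veg = 0.3473 − 0.2878 = 0.06.

0.06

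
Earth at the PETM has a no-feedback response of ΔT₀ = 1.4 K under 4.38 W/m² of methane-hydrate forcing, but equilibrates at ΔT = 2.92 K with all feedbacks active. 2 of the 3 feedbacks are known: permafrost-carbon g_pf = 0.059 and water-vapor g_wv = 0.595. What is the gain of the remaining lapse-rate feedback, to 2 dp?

-0.13

Amplification A = ΔT/ΔT₀ = 2.92/1.4 = 2.086.
Total gain g = 1 − 1/A = 1 − 1/2.086 = 0.5206.
Known gains sum to 0.059 + 0.595 = 0.654.
g_lr = 0.5206 − 0.654 = -0.13.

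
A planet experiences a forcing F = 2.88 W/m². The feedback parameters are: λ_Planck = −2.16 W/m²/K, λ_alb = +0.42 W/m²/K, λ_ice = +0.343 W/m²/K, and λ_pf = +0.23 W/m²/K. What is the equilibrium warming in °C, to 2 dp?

Net feedback parameter λ = (−2.16) + (+0.42) + (+0.343) + (+0.23) = -1.167 W/m²/K.
ΔT = −F/λ = −2.88/(-1.167) = 2.47 °C.

2.47 °C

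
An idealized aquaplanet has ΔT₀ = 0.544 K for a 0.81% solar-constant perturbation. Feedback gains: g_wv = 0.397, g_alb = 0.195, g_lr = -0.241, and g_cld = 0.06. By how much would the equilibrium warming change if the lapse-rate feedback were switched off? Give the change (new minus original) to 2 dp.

0.64 K

Original: g = 0.411, ΔT = 0.544/(1−0.411) = 0.9236 K.
Without lapse-rate: g' = 0.652, ΔT' = 0.544/(1−0.652) = 1.5632 K.
Change = 1.5632 − 0.9236 = 0.64 K.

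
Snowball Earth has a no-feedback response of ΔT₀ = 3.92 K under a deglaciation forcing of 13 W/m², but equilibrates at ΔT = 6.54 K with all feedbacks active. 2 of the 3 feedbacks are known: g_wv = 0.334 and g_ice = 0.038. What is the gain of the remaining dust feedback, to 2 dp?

Amplification A = ΔT/ΔT₀ = 6.54/3.92 = 1.668.
Total gain g = 1 − 1/A = 1 − 1/1.668 = 0.4005.
Known gains sum to 0.334 + 0.038 = 0.372.
g_dust = 0.4005 − 0.372 = 0.03.

0.03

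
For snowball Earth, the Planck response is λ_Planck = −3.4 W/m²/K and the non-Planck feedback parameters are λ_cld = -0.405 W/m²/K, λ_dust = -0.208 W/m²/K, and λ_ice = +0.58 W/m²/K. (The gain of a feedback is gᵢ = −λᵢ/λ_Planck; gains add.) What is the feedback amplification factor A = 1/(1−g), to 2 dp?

0.99

Convert to gains: g_cld = -0.405/3.4 = -0.1191; g_dust = -0.208/3.4 = -0.06118; g_ice = 0.58/3.4 = 0.1706.
Total gain g = -0.00968.
A = 1/(1 + 0.00968) = 0.99.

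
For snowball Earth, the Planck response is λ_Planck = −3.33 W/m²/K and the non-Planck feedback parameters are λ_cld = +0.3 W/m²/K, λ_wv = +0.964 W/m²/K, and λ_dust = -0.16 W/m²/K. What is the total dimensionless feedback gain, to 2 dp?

0.33

Convert to gains: g_cld = 0.3/3.33 = 0.09009; g_wv = 0.964/3.33 = 0.2895; g_dust = -0.16/3.33 = -0.04805.
Total gain g = 0.33154.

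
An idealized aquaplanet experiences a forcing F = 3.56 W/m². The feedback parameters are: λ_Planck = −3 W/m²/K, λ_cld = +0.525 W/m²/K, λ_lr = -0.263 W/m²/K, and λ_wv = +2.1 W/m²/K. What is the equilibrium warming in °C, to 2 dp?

5.58 °C

Net feedback parameter λ = (−3) + (+0.525) + (-0.263) + (+2.1) = -0.638 W/m²/K.
ΔT = −F/λ = −3.56/(-0.638) = 5.58 °C.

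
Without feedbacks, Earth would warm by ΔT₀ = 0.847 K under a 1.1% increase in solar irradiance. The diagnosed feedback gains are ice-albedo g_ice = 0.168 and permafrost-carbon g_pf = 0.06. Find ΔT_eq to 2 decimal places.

Total gain g = 0.168 + 0.06 = 0.228.
Amplification A = 1/(1 − 0.228) = 1.295.
ΔT = 0.847 × 1.295 = 1.10 K.

1.10 K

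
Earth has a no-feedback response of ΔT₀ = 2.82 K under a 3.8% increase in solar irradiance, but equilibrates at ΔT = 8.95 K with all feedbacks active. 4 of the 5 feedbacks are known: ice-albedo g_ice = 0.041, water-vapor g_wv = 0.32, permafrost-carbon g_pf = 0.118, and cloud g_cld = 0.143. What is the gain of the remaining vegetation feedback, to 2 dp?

0.06

Amplification A = ΔT/ΔT₀ = 8.95/2.82 = 3.174.
Total gain g = 1 − 1/A = 1 − 1/3.174 = 0.6849.
Known gains sum to 0.041 + 0.32 + 0.118 + 0.143 = 0.622.
g_veg = 0.6849 − 0.622 = 0.06.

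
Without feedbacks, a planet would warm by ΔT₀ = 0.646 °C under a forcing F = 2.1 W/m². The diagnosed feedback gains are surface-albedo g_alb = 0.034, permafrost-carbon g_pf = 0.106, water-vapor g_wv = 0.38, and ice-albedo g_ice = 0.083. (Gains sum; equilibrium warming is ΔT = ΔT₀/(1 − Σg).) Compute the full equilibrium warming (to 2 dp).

Total gain g = 0.034 + 0.106 + 0.38 + 0.083 = 0.603.
Amplification A = 1/(1 − 0.603) = 2.519.
ΔT = 0.646 × 2.519 = 1.63 °C.

1.63 °C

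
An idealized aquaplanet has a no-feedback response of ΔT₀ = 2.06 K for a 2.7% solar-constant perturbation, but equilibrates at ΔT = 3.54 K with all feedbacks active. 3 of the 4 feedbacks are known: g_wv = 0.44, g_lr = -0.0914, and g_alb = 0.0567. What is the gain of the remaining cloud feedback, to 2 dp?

0.01

Amplification A = ΔT/ΔT₀ = 3.54/2.06 = 1.718.
Total gain g = 1 − 1/A = 1 − 1/1.718 = 0.4179.
Known gains sum to 0.44 − 0.0914 + 0.0567 = 0.4053.
g_cld = 0.4179 − 0.4053 = 0.01.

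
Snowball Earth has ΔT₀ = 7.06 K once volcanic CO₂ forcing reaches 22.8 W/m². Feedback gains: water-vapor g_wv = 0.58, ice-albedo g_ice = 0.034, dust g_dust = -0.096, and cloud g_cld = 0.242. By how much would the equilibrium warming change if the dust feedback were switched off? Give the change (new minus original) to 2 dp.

Original: g = 0.76, ΔT = 7.06/(1−0.76) = 29.4167 K.
Without dust: g' = 0.856, ΔT' = 7.06/(1−0.856) = 49.0278 K.
Change = 49.0278 − 29.4167 = 19.61 K.

19.61 K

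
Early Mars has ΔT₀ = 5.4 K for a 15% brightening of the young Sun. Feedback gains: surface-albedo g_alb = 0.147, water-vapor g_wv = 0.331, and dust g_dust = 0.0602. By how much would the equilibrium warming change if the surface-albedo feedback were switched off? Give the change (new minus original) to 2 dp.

-2.82 K

Original: g = 0.5382, ΔT = 5.4/(1−0.5382) = 11.6934 K.
Without surface-albedo: g' = 0.3912, ΔT' = 5.4/(1−0.3912) = 8.8699 K.
Change = 8.8699 − 11.6934 = -2.82 K.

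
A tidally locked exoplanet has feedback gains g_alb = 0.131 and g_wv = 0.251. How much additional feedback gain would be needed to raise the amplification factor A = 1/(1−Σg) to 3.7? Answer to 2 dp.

Current total gain = 0.382.
Target gain for A = 3.7: g* = 1 − 1/3.7 = 0.7297.
Additional gain needed = 0.7297 − 0.382 = 0.35.

0.35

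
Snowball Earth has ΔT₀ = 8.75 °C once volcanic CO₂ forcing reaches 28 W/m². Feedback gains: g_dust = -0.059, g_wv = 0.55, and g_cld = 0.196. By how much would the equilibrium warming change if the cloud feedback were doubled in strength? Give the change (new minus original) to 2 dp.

46.83 °C

Original: g = 0.687, ΔT = 8.75/(1−0.687) = 27.9553 °C.
With doubled cloud: g' = 0.883, ΔT' = 8.75/(1−0.883) = 74.7863 °C.
Change = 74.7863 − 27.9553 = 46.83 °C.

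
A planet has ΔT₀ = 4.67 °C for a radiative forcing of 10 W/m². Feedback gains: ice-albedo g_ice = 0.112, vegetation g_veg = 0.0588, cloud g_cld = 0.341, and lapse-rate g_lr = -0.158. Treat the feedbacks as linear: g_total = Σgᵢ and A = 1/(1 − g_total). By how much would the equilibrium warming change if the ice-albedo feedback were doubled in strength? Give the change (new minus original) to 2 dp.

1.52 °C

Original: g = 0.3538, ΔT = 4.67/(1−0.3538) = 7.2269 °C.
With doubled ice-albedo: g' = 0.4658, ΔT' = 4.67/(1−0.4658) = 8.7420 °C.
Change = 8.7420 − 7.2269 = 1.52 °C.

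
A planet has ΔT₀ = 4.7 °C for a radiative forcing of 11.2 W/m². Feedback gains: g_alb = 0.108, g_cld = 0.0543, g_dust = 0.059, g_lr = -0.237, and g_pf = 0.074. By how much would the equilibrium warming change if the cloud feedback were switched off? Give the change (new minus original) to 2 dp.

-0.27 °C

Original: g = 0.0583, ΔT = 4.7/(1−0.0583) = 4.9910 °C.
Without cloud: g' = 0.004, ΔT' = 4.7/(1−0.004) = 4.7189 °C.
Change = 4.7189 − 4.9910 = -0.27 °C.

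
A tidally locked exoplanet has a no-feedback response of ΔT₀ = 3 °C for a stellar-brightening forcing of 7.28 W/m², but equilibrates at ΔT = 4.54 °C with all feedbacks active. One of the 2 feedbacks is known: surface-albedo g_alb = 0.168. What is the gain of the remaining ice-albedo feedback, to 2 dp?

Amplification A = ΔT/ΔT₀ = 4.54/3 = 1.513.
Total gain g = 1 − 1/A = 1 − 1/1.513 = 0.3391.
The known gain is 0.168.
g_ice = 0.3391 − 0.168 = 0.17.

0.17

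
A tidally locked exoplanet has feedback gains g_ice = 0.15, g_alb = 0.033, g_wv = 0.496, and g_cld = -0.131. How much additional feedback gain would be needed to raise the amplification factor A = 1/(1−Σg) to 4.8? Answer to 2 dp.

0.24

Current total gain = 0.548.
Target gain for A = 4.8: g* = 1 − 1/4.8 = 0.7917.
Additional gain needed = 0.7917 − 0.548 = 0.24.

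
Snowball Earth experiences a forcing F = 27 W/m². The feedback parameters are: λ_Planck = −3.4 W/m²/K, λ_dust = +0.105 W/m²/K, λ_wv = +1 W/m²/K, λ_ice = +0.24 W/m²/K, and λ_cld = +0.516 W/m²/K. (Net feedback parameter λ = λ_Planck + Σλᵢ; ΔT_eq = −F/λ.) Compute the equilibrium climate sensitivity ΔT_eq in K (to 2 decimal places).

17.54 K

Net feedback parameter λ = (−3.4) + (+0.105) + (+1) + (+0.24) + (+0.516) = -1.539 W/m²/K.
ΔT = −F/λ = −27/(-1.539) = 17.54 K.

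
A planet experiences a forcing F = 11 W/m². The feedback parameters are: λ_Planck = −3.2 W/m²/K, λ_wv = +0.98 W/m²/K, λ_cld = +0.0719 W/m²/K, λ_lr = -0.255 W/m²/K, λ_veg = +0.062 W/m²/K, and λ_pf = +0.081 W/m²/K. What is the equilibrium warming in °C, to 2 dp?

Net feedback parameter λ = (−3.2) + (+0.98) + (+0.0719) + (-0.255) + (+0.062) + (+0.081) = -2.2601 W/m²/K.
ΔT = −F/λ = −11/(-2.2601) = 4.87 °C.

4.87 °C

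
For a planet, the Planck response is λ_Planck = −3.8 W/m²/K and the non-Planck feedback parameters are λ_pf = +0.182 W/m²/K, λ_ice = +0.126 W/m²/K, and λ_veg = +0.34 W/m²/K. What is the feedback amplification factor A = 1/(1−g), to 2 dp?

Convert to gains: g_pf = 0.182/3.8 = 0.04789; g_ice = 0.126/3.8 = 0.03316; g_veg = 0.34/3.8 = 0.08947.
Total gain g = 0.17052.
A = 1/(1 − 0.17052) = 1.21.

1.21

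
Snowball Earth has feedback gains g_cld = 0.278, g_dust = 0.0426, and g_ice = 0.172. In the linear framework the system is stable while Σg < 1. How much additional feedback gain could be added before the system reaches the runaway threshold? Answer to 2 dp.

0.51

Current total gain = 0.278 + 0.0426 + 0.172 = 0.4926.
Margin to runaway = 1 − 0.4926 = 0.51.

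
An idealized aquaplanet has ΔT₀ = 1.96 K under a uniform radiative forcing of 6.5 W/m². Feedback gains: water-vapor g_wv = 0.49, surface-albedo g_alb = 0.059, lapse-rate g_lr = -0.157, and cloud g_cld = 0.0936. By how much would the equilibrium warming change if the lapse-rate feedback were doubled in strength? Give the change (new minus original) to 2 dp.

-0.89 K

Original: g = 0.4856, ΔT = 1.96/(1−0.4856) = 3.8103 K.
With doubled lapse-rate: g' = 0.3286, ΔT' = 1.96/(1−0.3286) = 2.9193 K.
Change = 2.9193 − 3.8103 = -0.89 K.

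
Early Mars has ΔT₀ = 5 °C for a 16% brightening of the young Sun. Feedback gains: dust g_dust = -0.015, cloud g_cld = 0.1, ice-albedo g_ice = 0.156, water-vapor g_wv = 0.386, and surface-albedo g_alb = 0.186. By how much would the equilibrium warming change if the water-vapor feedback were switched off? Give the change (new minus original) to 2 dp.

Original: g = 0.813, ΔT = 5/(1−0.813) = 26.7380 °C.
Without water-vapor: g' = 0.427, ΔT' = 5/(1−0.427) = 8.7260 °C.
Change = 8.7260 − 26.7380 = -18.01 °C.

-18.01 °C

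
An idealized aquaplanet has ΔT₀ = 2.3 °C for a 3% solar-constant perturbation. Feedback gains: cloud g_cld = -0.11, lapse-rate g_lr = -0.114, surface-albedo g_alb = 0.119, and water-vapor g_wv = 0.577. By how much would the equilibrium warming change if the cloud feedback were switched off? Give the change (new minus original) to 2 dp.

Original: g = 0.472, ΔT = 2.3/(1−0.472) = 4.3561 °C.
Without cloud: g' = 0.582, ΔT' = 2.3/(1−0.582) = 5.5024 °C.
Change = 5.5024 − 4.3561 = 1.15 °C.

1.15 °C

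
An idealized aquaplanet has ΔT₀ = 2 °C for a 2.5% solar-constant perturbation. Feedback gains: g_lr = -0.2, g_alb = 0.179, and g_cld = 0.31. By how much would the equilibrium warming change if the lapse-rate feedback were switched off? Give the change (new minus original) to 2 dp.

Original: g = 0.289, ΔT = 2/(1−0.289) = 2.8129 °C.
Without lapse-rate: g' = 0.489, ΔT' = 2/(1−0.489) = 3.9139 °C.
Change = 3.9139 − 2.8129 = 1.10 °C.

1.10 °C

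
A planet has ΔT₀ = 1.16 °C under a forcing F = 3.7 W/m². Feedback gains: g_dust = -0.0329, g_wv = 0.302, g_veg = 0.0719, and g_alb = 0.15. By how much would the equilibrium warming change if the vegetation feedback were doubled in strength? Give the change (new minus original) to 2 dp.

0.37 °C

Original: g = 0.491, ΔT = 1.16/(1−0.491) = 2.2790 °C.
With doubled vegetation: g' = 0.5629, ΔT' = 1.16/(1−0.5629) = 2.6539 °C.
Change = 2.6539 − 2.2790 = 0.37 °C.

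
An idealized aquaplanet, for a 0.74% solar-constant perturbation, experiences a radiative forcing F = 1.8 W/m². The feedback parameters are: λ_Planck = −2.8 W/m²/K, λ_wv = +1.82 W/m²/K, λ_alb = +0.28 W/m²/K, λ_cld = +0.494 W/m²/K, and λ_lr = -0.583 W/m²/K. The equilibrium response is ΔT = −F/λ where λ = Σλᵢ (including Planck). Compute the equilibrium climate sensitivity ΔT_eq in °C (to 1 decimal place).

Net feedback parameter λ = (−2.8) + (+1.82) + (+0.28) + (+0.494) + (-0.583) = -0.789 W/m²/K.
ΔT = −F/λ = −1.8/(-0.789) = 2.3 °C.

2.3 °C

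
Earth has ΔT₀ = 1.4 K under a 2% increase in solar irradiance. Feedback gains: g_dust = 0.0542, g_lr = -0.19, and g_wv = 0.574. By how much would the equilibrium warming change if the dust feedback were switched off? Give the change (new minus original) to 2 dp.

-0.22 K

Original: g = 0.4382, ΔT = 1.4/(1−0.4382) = 2.4920 K.
Without dust: g' = 0.384, ΔT' = 1.4/(1−0.384) = 2.2727 K.
Change = 2.2727 − 2.4920 = -0.22 K.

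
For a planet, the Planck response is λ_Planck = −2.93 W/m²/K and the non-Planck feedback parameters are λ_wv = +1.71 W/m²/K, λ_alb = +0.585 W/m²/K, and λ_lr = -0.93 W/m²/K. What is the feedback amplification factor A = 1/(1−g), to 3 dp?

Convert to gains: g_wv = 1.71/2.93 = 0.5836; g_alb = 0.585/2.93 = 0.1997; g_lr = -0.93/2.93 = -0.3174.
Total gain g = 0.4659.
A = 1/(1 − 0.4659) = 1.872.

1.872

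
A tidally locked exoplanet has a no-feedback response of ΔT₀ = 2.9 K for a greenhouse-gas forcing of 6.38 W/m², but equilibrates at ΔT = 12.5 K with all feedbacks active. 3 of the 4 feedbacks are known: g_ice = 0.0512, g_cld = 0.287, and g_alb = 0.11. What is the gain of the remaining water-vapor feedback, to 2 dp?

0.32

Amplification A = ΔT/ΔT₀ = 12.5/2.9 = 4.31.
Total gain g = 1 − 1/A = 1 − 1/4.31 = 0.768.
Known gains sum to 0.0512 + 0.287 + 0.11 = 0.4482.
g_wv = 0.768 − 0.4482 = 0.32.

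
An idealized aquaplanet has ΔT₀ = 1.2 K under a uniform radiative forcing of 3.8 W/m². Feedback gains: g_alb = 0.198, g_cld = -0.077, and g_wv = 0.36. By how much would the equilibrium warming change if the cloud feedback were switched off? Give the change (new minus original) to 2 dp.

Original: g = 0.481, ΔT = 1.2/(1−0.481) = 2.3121 K.
Without cloud: g' = 0.558, ΔT' = 1.2/(1−0.558) = 2.7149 K.
Change = 2.7149 − 2.3121 = 0.40 K.

0.40 K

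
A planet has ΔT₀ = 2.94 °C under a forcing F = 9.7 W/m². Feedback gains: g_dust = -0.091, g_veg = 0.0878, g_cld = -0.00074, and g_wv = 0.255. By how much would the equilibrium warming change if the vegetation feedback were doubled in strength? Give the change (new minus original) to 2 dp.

Original: g = 0.25106, ΔT = 2.94/(1−0.25106) = 3.9255 °C.
With doubled vegetation: g' = 0.33886, ΔT' = 2.94/(1−0.33886) = 4.4469 °C.
Change = 4.4469 − 3.9255 = 0.52 °C.

0.52 °C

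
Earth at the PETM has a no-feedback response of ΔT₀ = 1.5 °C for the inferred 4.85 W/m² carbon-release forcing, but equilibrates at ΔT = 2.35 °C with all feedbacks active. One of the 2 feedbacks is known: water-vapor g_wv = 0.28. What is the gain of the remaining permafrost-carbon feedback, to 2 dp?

0.08

Amplification A = ΔT/ΔT₀ = 2.35/1.5 = 1.567.
Total gain g = 1 − 1/A = 1 − 1/1.567 = 0.3618.
The known gain is 0.28.
g_pf = 0.3618 − 0.28 = 0.08.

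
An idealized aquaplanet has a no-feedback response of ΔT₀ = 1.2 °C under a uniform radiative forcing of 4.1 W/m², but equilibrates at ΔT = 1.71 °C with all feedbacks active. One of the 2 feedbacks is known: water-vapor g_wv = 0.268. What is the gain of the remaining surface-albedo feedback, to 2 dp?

Amplification A = ΔT/ΔT₀ = 1.71/1.2 = 1.425.
Total gain g = 1 − 1/A = 1 − 1/1.425 = 0.2982.
The known gain is 0.268.
g_alb = 0.2982 − 0.268 = 0.03.

0.03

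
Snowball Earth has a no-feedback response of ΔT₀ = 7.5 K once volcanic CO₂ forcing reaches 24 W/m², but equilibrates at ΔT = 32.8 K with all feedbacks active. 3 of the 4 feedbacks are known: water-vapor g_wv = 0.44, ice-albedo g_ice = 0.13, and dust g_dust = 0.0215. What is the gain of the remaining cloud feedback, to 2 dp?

Amplification A = ΔT/ΔT₀ = 32.8/7.5 = 4.373.
Total gain g = 1 − 1/A = 1 − 1/4.373 = 0.7713.
Known gains sum to 0.44 + 0.13 + 0.0215 = 0.5915.
g_cld = 0.7713 − 0.5915 = 0.18.

0.18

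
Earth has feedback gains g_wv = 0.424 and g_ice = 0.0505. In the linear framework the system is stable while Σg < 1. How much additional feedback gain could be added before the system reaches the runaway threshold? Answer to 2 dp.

Current total gain = 0.424 + 0.0505 = 0.4745.
Margin to runaway = 1 − 0.4745 = 0.53.

0.53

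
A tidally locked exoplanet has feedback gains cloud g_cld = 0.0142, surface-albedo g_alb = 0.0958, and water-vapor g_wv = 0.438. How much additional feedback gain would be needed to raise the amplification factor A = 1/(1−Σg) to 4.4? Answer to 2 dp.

Current total gain = 0.548.
Target gain for A = 4.4: g* = 1 − 1/4.4 = 0.7727.
Additional gain needed = 0.7727 − 0.548 = 0.22.

0.22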